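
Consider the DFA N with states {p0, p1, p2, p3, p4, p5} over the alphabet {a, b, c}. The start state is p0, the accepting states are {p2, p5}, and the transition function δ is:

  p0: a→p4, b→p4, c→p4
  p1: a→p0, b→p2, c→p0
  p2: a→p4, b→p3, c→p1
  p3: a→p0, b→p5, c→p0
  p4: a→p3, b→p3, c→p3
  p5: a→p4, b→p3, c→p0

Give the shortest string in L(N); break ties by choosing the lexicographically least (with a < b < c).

aab

A breadth-first search from p0 reaches an accepting state first via the path p0 → p4 → p3 → p5 on input aab.
No string of length < 3 is accepted (BFS exhausts all shorter strings without reaching an accepting state), and aab is the lexicographically least accepting string of length 3.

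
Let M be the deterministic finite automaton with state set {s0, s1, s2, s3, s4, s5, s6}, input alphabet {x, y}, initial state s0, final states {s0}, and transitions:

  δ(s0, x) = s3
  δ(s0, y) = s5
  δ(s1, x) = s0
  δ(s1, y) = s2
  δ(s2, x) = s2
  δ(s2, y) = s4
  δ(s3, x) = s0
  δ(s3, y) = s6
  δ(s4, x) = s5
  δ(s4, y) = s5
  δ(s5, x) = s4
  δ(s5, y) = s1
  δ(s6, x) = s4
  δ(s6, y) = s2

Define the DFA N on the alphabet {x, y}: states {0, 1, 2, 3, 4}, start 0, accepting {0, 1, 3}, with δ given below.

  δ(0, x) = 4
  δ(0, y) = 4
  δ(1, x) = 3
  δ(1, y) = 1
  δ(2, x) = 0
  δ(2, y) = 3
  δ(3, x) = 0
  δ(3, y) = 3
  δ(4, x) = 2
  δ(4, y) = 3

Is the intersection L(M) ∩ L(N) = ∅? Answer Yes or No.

No

The empty string ε is accepted by both M and N.
Hence L(M) ∩ L(N) ≠ ∅.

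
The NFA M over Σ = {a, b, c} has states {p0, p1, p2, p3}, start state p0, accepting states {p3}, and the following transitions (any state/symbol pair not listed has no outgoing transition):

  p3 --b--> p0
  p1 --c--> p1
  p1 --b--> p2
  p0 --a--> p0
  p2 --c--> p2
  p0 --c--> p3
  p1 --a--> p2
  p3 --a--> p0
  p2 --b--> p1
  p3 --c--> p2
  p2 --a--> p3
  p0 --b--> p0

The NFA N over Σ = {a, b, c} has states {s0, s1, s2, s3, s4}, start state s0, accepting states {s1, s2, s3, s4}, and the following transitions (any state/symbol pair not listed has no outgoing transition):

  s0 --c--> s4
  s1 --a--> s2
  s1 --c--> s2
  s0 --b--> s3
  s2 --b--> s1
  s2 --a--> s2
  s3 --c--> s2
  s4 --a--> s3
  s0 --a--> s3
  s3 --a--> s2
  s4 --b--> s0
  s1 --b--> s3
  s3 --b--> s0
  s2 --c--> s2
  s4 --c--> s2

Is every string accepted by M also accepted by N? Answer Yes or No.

Exploring the product automaton M × N from the start pair (p0, s0), following both machines on each input symbol, reaches 17 state pairs: (p0, s0), (p0, s3), (p3, s4), (p0, s2), (p3, s2), (p2, s2), (p0, s1), (p1, s1), (p2, s3), (p1, s2), (p1, s0), (p2, s1), (p1, s4), (p1, s3), (p2, s0), (p3, s3), (p2, s4).
M accepts in {p3} and N accepts in {s1, s2, s3, s4}. The reachable pairs whose M-component is accepting are (p3, s4), (p3, s2), (p3, s3); in each of them the N-component is accepting too, so the product for L(M) \ L(N) (M-component accepting, N-component rejecting) has no reachable accepting pair and the difference is empty.
Hence every string in L(M) is also in L(N).

Yes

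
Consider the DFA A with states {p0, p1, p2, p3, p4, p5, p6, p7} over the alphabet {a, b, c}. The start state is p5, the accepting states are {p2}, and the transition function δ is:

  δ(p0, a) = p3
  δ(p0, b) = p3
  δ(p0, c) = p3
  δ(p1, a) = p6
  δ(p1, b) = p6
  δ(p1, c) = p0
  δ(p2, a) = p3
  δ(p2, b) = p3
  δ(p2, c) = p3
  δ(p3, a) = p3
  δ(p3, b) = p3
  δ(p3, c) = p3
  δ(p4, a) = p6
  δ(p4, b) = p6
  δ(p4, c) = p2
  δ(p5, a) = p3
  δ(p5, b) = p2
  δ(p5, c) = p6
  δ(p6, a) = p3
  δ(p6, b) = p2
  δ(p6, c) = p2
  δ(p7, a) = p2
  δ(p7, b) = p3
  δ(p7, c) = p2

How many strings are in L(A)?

3

The useful subgraph on states {p2, p5, p6} is acyclic, so L(A) is finite; the longest accepting path visits 3 useful states, giving maximum string length 2.
Counting accepting paths from p5 by length: 1 of length 1, 2 of length 2. Total 3.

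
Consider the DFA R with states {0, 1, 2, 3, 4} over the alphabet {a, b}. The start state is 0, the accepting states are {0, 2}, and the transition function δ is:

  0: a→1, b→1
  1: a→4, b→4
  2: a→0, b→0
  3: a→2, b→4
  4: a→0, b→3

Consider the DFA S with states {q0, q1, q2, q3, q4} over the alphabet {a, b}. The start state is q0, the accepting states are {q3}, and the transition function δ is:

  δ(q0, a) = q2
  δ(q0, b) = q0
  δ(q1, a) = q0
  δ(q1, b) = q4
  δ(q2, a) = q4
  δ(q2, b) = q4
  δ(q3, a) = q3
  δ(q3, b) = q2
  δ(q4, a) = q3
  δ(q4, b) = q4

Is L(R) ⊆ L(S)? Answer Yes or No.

No

The empty string ε is in L(R) but not in L(S).
So L(R) ⊄ L(S).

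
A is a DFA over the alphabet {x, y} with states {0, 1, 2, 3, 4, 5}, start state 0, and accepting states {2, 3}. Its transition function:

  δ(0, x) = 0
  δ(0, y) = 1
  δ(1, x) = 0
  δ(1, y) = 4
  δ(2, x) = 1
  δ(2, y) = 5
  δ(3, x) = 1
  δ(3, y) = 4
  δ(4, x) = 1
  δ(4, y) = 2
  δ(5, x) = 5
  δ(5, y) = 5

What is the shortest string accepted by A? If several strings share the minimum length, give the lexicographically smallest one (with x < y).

yyy

A breadth-first search from 0 reaches an accepting state first via the path 0 → 1 → 4 → 2 on input yyy.
No string of length < 3 is accepted (BFS exhausts all shorter strings without reaching an accepting state), and yyy is the lexicographically least accepting string of length 3.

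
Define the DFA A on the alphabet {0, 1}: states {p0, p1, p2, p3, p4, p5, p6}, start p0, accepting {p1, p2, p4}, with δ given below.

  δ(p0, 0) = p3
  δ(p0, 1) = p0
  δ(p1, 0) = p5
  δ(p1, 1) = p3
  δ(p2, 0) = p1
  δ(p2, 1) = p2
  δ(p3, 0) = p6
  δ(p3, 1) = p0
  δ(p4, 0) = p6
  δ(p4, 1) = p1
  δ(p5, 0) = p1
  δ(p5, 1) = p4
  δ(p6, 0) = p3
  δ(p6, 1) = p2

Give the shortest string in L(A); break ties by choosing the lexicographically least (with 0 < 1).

001

A breadth-first search from p0 reaches an accepting state first via the path p0 → p3 → p6 → p2 on input 001.
No string of length < 3 is accepted (BFS exhausts all shorter strings without reaching an accepting state), and 001 is the lexicographically least accepting string of length 3.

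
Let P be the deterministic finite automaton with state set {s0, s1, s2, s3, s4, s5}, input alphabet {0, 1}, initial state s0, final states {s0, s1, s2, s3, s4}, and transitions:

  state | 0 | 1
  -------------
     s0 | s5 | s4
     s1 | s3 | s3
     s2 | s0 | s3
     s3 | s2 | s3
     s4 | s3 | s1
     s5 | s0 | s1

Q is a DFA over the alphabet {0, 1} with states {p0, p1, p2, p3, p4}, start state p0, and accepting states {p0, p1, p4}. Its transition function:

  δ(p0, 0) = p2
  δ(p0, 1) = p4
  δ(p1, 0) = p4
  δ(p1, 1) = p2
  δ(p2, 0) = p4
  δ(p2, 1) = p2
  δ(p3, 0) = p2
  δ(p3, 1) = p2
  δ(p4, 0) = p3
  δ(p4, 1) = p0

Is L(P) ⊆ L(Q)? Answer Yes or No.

The string 01 is in L(P) but not in L(Q).
So L(P) ⊄ L(Q).

No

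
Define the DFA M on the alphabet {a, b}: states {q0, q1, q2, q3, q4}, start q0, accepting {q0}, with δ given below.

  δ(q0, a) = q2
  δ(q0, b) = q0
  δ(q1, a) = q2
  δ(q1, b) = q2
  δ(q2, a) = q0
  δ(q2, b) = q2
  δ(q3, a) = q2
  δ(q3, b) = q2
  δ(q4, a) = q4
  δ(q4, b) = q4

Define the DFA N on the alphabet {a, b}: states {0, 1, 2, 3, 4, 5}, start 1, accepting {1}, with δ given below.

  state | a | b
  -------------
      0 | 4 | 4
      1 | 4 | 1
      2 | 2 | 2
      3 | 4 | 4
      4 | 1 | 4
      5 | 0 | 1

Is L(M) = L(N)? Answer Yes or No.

Exploring the product automaton M × N from the start pair (q0, 1), following both machines on each input symbol, reaches 2 state pairs: (q0, 1), (q2, 4).
M accepts in {q0} and N accepts in {1}. In every reachable pair the two components are either both accepting — (q0, 1) — or both non-accepting, so no string is accepted by exactly one of the machines: L(M) \ L(N) and L(N) \ L(M) are both empty.
Hence every string is accepted by M iff it is accepted by N, and the two languages coincide.

Yes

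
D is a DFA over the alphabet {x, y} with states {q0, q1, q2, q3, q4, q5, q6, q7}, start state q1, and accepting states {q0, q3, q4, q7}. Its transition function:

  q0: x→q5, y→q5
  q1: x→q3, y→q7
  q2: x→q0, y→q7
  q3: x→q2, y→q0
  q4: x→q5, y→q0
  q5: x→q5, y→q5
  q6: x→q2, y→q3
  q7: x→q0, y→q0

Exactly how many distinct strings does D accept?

9

The useful subgraph on states {q0, q1, q2, q3, q7} is acyclic, so L(D) is finite; the longest accepting path visits 5 useful states, giving maximum string length 4.
Counting accepting paths from q1 by length: 2 of length 1, 3 of length 2, 2 of length 3, 2 of length 4. Total 9.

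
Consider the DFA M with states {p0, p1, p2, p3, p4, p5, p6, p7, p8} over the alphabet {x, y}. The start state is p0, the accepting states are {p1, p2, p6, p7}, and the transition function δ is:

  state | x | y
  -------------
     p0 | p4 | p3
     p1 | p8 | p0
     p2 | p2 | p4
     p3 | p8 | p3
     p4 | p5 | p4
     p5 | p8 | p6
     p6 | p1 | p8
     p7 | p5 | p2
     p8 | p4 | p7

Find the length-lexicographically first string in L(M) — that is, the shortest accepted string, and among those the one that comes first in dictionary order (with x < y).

A breadth-first search from p0 reaches an accepting state first via the path p0 → p4 → p5 → p6 on input xxy.
No string of length < 3 is accepted (BFS exhausts all shorter strings without reaching an accepting state), and xxy is the lexicographically least accepting string of length 3.

xxy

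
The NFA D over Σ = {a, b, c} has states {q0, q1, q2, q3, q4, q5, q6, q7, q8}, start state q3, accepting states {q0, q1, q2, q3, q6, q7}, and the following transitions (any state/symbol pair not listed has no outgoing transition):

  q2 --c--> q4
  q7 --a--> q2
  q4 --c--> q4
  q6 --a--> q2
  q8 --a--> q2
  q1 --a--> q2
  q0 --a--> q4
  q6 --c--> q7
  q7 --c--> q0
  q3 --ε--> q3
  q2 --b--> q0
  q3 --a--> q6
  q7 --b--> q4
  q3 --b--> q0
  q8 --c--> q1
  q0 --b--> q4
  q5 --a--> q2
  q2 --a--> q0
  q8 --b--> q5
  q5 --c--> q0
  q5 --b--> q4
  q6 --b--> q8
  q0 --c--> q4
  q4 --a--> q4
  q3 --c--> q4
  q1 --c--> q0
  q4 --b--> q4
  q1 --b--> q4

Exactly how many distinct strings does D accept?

23

The useful subgraph on states {q0, q1, q2, q3, q5, q6, q7, q8} is acyclic, so L(D) is finite; the longest accepting path visits 6 useful states, giving maximum string length 5.
Counting accepting paths from q3 by length: 1 of length 0, 2 of length 1, 2 of length 2, 6 of length 3, 8 of length 4, 4 of length 5. Total 23.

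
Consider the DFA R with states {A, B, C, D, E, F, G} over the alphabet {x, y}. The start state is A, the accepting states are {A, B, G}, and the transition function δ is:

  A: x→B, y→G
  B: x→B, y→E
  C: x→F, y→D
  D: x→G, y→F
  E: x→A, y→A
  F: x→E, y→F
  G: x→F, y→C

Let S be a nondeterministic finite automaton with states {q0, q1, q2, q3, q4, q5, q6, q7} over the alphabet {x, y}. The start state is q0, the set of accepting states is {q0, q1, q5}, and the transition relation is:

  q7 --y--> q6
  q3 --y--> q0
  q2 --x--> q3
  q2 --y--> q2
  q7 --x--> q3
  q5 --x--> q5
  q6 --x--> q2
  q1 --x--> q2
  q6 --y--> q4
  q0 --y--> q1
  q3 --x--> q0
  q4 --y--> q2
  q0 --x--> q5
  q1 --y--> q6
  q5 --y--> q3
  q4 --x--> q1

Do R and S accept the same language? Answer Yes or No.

Yes

Exploring the product automaton R × S from the start pair (A, q0), following both machines on each input symbol, reaches 7 state pairs: (A, q0), (B, q5), (G, q1), (E, q3), (F, q2), (C, q6), (D, q4).
R accepts in {A, B, G} and S accepts in {q0, q1, q5}. In every reachable pair the two components are either both accepting — (A, q0), (B, q5), (G, q1) — or both non-accepting, so no string is accepted by exactly one of the machines: L(R) \ L(S) and L(S) \ L(R) are both empty.
Hence every string is accepted by R iff it is accepted by S, and the two languages coincide.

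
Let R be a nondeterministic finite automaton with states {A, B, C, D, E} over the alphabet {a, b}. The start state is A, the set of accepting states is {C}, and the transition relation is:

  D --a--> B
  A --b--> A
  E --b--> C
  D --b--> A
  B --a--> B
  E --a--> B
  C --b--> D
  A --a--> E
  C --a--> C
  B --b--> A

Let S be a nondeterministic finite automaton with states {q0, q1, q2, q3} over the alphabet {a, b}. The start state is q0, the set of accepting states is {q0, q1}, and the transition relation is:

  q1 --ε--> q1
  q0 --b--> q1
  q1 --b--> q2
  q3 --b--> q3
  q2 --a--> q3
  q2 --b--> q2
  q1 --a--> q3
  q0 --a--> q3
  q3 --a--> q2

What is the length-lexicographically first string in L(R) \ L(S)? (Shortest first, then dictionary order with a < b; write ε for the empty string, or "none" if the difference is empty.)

ab

The string ab is accepted by R but not by S.
No shorter string lies in the difference, and ab is the lexicographically first length-2 string in L(R) \ L(S).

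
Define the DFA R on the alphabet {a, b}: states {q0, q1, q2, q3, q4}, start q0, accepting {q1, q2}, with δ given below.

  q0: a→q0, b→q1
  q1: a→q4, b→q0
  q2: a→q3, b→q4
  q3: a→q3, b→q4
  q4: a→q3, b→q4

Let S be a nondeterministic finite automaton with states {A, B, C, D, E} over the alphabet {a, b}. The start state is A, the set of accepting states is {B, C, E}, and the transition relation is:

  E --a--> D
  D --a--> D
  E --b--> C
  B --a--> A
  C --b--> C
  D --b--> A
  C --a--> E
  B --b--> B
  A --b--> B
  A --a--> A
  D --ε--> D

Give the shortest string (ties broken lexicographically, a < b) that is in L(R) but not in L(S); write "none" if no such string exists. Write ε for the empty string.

Exploring the product automaton R × S from the start pair (q0, A), following both machines on each input symbol, reaches 6 state pairs: (q0, A), (q1, B), (q4, A), (q0, B), (q3, A), (q4, B).
R accepts in {q1, q2} and S accepts in {B, C, E}. The reachable pairs whose R-component is accepting are (q1, B); in each of them the S-component is accepting too, so the product for L(R) \ L(S) (R-component accepting, S-component rejecting) has no reachable accepting pair and the difference is empty.
So every string accepted by R is also accepted by S: L(R) \ L(S) = ∅ and there is no such string.

none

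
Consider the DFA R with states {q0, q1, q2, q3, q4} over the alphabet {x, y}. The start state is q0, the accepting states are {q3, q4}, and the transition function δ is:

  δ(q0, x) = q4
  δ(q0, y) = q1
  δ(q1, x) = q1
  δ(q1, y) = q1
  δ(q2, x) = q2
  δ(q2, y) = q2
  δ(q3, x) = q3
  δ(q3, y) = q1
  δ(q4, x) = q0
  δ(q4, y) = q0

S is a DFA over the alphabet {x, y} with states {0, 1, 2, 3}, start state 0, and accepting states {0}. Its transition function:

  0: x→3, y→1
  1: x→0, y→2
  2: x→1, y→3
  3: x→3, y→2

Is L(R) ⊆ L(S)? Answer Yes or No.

No

The string x is in L(R) but not in L(S).
So L(R) ⊄ L(S).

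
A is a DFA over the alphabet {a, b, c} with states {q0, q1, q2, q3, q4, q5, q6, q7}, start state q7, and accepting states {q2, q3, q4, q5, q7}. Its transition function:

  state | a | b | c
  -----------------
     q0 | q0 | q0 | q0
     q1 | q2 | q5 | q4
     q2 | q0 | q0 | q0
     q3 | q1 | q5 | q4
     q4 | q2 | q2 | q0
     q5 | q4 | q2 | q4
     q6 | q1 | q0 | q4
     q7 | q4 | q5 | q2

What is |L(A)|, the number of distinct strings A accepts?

The useful subgraph on states {q2, q4, q5, q7} is acyclic, so L(A) is finite; the longest accepting path visits 4 useful states, giving maximum string length 3.
Counting accepting paths from q7 by length: 1 of length 0, 3 of length 1, 5 of length 2, 4 of length 3. Total 13.

13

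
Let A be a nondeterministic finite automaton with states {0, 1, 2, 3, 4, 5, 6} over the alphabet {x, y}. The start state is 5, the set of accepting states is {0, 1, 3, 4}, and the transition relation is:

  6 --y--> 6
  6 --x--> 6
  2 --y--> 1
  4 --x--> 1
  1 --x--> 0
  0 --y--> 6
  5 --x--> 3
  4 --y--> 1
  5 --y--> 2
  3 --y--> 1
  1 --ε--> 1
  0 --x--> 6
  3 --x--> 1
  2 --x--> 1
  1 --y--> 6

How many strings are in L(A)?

The useful subgraph on states {0, 1, 2, 3, 5} is acyclic, so L(A) is finite; the longest accepting path visits 4 useful states, giving maximum string length 3.
Counting accepting paths from 5 by length: 1 of length 1, 4 of length 2, 4 of length 3. Total 9.

9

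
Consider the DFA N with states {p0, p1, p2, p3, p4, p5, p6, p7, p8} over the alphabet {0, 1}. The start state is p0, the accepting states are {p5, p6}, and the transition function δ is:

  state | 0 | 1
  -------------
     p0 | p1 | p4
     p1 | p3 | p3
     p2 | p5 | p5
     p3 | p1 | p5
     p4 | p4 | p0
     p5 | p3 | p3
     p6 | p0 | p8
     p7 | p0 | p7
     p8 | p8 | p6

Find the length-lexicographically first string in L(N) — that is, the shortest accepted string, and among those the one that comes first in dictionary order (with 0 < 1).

001

A breadth-first search from p0 reaches an accepting state first via the path p0 → p1 → p3 → p5 on input 001.
No string of length < 3 is accepted (BFS exhausts all shorter strings without reaching an accepting state), and 001 is the lexicographically least accepting string of length 3.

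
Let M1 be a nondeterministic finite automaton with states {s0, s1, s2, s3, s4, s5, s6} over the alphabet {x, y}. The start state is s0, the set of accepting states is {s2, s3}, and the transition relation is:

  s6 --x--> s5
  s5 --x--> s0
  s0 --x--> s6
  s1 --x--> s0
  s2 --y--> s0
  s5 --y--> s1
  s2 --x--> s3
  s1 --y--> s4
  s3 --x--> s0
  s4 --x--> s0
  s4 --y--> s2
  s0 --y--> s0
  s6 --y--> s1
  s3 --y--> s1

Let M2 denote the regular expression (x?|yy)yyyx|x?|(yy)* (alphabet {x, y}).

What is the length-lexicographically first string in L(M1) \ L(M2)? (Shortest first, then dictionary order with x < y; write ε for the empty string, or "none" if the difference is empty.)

The string xyyy is accepted by M1 but not by M2.
No shorter string lies in the difference, and xyyy is the lexicographically first length-4 string in L(M1) \ L(M2).

xyyy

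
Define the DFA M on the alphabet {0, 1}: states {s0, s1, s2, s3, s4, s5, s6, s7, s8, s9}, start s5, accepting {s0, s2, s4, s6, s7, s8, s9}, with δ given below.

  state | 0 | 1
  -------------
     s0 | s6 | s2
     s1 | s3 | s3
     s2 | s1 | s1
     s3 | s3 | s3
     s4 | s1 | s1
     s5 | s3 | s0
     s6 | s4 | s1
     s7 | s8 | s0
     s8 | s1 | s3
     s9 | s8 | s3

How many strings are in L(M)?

4

The useful subgraph on states {s0, s2, s4, s5, s6} is acyclic, so L(M) is finite; the longest accepting path visits 4 useful states, giving maximum string length 3.
Counting accepting paths from s5 by length: 1 of length 1, 2 of length 2, 1 of length 3. Total 4.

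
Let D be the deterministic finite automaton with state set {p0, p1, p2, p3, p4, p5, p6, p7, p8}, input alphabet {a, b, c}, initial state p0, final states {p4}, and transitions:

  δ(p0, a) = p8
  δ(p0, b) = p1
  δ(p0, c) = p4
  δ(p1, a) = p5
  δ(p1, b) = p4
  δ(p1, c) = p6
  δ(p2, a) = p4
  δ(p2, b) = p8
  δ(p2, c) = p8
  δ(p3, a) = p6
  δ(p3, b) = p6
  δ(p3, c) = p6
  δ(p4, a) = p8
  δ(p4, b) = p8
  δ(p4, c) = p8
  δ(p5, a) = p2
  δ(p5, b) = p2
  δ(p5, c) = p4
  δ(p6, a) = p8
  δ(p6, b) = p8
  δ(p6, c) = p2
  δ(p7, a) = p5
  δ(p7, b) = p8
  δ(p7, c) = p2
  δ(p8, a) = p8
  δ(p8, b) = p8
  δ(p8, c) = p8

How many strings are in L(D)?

6

The useful subgraph on states {p0, p1, p2, p4, p5, p6} is acyclic, so L(D) is finite; the longest accepting path visits 5 useful states, giving maximum string length 4.
Counting accepting paths from p0 by length: 1 of length 1, 1 of length 2, 1 of length 3, 3 of length 4. Total 6.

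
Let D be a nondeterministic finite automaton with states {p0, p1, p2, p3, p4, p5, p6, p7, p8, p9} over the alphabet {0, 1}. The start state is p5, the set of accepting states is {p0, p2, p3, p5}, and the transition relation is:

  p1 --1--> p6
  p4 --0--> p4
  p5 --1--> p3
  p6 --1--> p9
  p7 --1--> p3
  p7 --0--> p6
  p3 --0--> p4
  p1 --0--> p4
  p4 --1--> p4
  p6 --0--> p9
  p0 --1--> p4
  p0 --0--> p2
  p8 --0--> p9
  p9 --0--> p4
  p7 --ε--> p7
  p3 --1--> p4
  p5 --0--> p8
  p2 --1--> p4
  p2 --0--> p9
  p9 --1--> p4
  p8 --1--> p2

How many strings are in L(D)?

3

The useful subgraph on states {p2, p3, p5, p8} is acyclic, so L(D) is finite; the longest accepting path visits 3 useful states, giving maximum string length 2.
Counting accepting paths from p5 by length: 1 of length 0, 1 of length 1, 1 of length 2. Total 3.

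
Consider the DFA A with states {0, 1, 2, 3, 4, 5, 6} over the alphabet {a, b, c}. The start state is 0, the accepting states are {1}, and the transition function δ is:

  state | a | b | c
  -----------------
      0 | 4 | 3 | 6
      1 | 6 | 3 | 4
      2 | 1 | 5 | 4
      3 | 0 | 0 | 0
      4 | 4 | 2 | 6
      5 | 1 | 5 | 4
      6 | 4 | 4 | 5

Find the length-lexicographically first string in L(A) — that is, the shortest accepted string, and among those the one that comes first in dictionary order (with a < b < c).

A breadth-first search from 0 reaches an accepting state first via the path 0 → 4 → 2 → 1 on input aba.
No string of length < 3 is accepted (BFS exhausts all shorter strings without reaching an accepting state), and aba is the lexicographically least accepting string of length 3.

aba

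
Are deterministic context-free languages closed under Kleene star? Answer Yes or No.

No

L = {c aⁿbⁿ : n≥0} ∪ {cc aⁿb²ⁿ : n≥0} is a DCFL (the number of leading c's fixes which ratio the DPDA checks), but L* is not. Every word of L starts with c, so in a factorisation of the string cc aⁱbʲ (i≥1) into words of L each factor begins at one of the two c's: either the whole string is a single word of L (forcing j = 2i), or it splits as c · (c aⁱbʲ) with c ∈ L (take n = 0) and c aⁱbʲ ∈ L (forcing j = i). Thus L* ∩ cca⁺b* = {cc aⁿbⁿ : n≥1} ∪ {cc aⁿb²ⁿ : n≥1}. A DPDA for L* would give one for this intersection with a regular set, and, started from its configuration after reading cc, one for {aⁿbⁿ : n≥1} ∪ {aⁿb²ⁿ : n≥1}, which no deterministic PDA accepts (a DPDA for it would have a single run on aⁿb²ⁿ, accepting after the prefix aⁿbⁿ and accepting again after n more b's; an ordinary PDA that simulates it on a's and b's and, at any moment when it is accepting, may switch to reading only a fresh letter d while feeding each d to the simulation as a b, would accept aⁱbʲdᵏ (k≥1) exactly when both aⁱbʲ and aⁱbʲ⁺ᵏ are in the language, i.e. its language intersected with the regular set a*b*d⁺ would be exactly {aⁿbⁿdⁿ : n≥1} — impossible, since context-free languages are closed under intersection with regular sets and {aⁿbⁿdⁿ} is not context-free). So L* is not a DCFL.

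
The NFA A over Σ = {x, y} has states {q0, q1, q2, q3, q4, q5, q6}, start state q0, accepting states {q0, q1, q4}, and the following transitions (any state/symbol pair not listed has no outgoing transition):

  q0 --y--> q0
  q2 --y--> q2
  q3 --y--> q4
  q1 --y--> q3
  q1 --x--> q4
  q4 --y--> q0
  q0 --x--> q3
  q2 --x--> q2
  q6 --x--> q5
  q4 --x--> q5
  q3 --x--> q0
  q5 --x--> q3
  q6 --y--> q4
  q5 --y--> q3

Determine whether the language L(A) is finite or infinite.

State q0 is reachable from the start and can reach an accepting state, and it lies on the cycle q0 → q0.
Traversing that cycle any number of times yields accepted strings of unbounded length, so the language is infinite.

infinite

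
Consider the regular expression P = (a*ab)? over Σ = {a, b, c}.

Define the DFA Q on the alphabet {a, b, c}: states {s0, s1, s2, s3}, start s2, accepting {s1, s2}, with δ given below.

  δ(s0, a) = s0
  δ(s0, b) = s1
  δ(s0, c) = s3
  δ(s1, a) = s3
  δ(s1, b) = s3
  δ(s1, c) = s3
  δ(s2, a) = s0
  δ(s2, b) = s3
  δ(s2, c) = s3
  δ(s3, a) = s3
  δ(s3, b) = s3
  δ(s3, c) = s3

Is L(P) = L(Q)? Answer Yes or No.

Converting the expression P to a DFA (subset construction, then merging equivalent states) gives the minimal DFA with states {p0, p1, p2, p3}, start state p0, accepting states {p0, p3} and transitions p0: a→p1, b→p2, c→p2; p1: a→p1, b→p3, c→p2; p2: a→p2, b→p2, c→p2; p3: a→p2, b→p2, c→p2.
Exploring the product automaton P × Q from the start pair (p0, s2), following both machines on each input symbol, reaches 4 state pairs: (p0, s2), (p1, s0), (p2, s3), (p3, s1).
P accepts in {p0, p3} and Q accepts in {s1, s2}. In every reachable pair the two components are either both accepting — (p0, s2), (p3, s1) — or both non-accepting, so no string is accepted by exactly one of the machines: L(P) \ L(Q) and L(Q) \ L(P) are both empty.
Hence every string is accepted by P iff it is accepted by Q, and the two languages coincide.

Yes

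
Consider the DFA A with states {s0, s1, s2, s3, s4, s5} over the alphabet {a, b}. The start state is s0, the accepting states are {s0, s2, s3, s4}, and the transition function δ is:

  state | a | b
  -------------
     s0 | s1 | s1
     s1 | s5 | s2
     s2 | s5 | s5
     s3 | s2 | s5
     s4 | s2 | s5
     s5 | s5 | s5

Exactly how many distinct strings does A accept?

The useful subgraph on states {s0, s1, s2} is acyclic, so L(A) is finite; the longest accepting path visits 3 useful states, giving maximum string length 2.
Counting accepting paths from s0 by length: 1 of length 0, 2 of length 2. Total 3.

3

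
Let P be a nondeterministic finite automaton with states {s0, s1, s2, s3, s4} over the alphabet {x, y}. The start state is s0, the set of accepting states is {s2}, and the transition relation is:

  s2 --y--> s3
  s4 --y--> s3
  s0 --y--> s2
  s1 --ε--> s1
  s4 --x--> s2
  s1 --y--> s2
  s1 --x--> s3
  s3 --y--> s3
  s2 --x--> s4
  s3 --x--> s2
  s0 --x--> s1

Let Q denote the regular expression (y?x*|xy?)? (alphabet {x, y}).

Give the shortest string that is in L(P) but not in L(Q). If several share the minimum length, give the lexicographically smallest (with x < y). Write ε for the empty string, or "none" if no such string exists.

The string yyx is accepted by P but not by Q.
No shorter string lies in the difference, and yyx is the lexicographically first length-3 string in L(P) \ L(Q).

yyx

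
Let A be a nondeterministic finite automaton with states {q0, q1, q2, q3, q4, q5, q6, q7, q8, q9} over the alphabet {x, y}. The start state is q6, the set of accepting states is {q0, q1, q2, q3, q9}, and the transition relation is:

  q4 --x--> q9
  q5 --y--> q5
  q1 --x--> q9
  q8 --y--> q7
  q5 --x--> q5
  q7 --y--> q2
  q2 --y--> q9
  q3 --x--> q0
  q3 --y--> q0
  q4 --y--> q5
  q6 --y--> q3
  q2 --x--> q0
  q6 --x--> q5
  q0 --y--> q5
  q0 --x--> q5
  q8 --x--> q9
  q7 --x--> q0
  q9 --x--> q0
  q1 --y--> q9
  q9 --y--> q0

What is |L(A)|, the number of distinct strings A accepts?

3

The useful subgraph on states {q0, q3, q6} is acyclic, so L(A) is finite; the longest accepting path visits 3 useful states, giving maximum string length 2.
Counting accepting paths from q6 by length: 1 of length 1, 2 of length 2. Total 3.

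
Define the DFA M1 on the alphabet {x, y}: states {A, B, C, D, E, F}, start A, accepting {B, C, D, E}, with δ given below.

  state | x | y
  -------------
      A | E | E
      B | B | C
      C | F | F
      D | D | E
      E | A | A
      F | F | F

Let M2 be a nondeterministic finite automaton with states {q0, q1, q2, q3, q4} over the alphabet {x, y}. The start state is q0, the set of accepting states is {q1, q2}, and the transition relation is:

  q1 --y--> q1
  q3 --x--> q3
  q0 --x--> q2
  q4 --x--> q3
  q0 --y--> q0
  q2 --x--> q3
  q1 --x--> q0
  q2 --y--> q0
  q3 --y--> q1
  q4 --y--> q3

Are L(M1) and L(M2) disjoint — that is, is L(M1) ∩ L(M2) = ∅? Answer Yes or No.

No

The string x is accepted by both M1 and M2.
Hence L(M1) ∩ L(M2) ≠ ∅.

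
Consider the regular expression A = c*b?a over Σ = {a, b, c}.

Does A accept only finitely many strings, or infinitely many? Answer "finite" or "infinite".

The expression contains a Kleene star applied to a subexpression that matches at least one nonempty string, so it matches strings of unbounded length.
Hence L(A) is infinite.

infinite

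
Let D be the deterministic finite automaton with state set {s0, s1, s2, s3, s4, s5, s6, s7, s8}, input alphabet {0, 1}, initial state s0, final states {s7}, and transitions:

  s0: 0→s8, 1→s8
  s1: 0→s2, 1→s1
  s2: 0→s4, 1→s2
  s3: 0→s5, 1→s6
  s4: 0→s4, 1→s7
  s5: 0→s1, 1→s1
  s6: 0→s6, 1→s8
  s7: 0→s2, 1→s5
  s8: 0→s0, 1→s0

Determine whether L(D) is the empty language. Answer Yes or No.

The states reachable from the start state are {s0, s8}.
None of the accepting states {s7} is reachable, so no string is accepted and L(D) = ∅.

Yes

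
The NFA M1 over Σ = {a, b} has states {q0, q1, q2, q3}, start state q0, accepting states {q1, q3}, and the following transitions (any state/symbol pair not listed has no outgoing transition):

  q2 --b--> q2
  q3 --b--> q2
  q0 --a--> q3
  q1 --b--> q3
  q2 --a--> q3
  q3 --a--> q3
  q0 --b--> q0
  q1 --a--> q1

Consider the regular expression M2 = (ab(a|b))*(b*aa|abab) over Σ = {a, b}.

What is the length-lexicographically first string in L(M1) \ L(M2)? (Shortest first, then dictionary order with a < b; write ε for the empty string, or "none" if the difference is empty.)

a

The string a is accepted by M1 but not by M2.
No shorter string lies in the difference, and a is the lexicographically first length-1 string in L(M1) \ L(M2).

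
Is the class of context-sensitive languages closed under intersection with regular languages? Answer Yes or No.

Yes

Every regular language is context-sensitive, and context-sensitive languages are closed under intersection (an LBA runs the DFA check and then the LBA for L on the same linear tape).
So the context-sensitive languages are closed under intersection with a regular language.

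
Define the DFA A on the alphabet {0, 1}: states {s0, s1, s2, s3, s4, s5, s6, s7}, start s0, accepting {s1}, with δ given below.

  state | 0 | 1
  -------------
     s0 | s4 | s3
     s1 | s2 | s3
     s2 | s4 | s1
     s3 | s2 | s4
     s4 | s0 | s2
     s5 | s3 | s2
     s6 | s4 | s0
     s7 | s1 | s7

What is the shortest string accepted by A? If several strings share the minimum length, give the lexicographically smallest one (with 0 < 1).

A breadth-first search from s0 reaches an accepting state first via the path s0 → s4 → s2 → s1 on input 011.
No string of length < 3 is accepted (BFS exhausts all shorter strings without reaching an accepting state), and 011 is the lexicographically least accepting string of length 3.

011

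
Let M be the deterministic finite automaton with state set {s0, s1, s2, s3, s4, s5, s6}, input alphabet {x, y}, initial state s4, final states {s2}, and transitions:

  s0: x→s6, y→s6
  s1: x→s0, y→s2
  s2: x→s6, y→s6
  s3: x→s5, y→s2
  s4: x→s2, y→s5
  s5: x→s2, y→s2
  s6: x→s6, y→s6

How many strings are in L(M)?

The useful subgraph on states {s2, s4, s5} is acyclic, so L(M) is finite; the longest accepting path visits 3 useful states, giving maximum string length 2.
Counting accepting paths from s4 by length: 1 of length 1, 2 of length 2. Total 3.

3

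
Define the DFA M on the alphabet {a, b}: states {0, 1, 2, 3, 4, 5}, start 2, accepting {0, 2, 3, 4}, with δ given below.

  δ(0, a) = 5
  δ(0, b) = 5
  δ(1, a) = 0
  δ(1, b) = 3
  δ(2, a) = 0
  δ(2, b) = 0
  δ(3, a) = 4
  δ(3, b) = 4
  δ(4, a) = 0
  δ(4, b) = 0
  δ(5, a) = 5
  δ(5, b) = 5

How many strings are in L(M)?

3

The useful subgraph on states {0, 2} is acyclic, so L(M) is finite; the longest accepting path visits 2 useful states, giving maximum string length 1.
Counting accepting paths from 2 by length: 1 of length 0, 2 of length 1. Total 3.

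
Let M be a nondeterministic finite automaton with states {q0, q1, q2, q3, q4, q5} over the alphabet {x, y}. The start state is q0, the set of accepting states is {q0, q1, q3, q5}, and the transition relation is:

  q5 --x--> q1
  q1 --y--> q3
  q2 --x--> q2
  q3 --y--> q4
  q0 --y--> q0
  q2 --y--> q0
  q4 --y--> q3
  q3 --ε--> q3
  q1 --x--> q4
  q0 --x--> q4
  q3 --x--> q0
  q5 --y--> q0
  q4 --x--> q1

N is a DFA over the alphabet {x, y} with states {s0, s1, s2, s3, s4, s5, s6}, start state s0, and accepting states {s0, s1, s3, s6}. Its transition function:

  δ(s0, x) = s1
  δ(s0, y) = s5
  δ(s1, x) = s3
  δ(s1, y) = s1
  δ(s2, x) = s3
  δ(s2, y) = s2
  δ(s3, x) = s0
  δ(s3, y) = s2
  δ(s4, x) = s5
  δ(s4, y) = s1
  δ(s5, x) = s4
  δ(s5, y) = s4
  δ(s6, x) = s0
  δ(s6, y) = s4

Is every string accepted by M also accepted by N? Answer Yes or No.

No

The string y is in L(M) but not in L(N).
So L(M) ⊄ L(N).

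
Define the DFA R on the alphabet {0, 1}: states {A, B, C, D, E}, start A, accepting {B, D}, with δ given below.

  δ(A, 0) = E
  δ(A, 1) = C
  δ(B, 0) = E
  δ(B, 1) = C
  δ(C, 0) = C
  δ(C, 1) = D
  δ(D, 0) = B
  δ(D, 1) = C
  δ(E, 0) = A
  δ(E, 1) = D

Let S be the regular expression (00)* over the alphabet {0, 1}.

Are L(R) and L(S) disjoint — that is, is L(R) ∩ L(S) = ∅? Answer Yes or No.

Converting the expression S to a DFA (subset construction, then merging equivalent states) gives the minimal DFA with states {s0, s1, s2}, start state s0, accepting states {s0} and transitions s0: 0→s1, 1→s2; s1: 0→s0, 1→s2; s2: 0→s2, 1→s2.
Exploring the product automaton R × S from the start pair (A, s0), following both machines on each input symbol, reaches 7 state pairs: (A, s0), (E, s1), (C, s2), (D, s2), (B, s2), (E, s2), (A, s2).
R accepts in {B, D} and S accepts in {s0}; no reachable pair has both components accepting, so no string drives both machines to acceptance simultaneously and L(R) ∩ L(S) = ∅.
So no string is accepted by both, and the intersection is empty.

Yes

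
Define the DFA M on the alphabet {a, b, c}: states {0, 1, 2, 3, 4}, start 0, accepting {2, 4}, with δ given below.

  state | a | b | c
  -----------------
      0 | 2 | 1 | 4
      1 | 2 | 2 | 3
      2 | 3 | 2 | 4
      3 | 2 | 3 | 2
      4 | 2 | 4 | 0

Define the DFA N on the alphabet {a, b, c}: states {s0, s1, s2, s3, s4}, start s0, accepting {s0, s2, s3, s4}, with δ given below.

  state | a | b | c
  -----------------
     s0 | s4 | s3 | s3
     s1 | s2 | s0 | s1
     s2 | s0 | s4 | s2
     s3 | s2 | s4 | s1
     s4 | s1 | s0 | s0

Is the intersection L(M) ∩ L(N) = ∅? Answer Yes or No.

The string a is accepted by both M and N.
Hence L(M) ∩ L(N) ≠ ∅.

No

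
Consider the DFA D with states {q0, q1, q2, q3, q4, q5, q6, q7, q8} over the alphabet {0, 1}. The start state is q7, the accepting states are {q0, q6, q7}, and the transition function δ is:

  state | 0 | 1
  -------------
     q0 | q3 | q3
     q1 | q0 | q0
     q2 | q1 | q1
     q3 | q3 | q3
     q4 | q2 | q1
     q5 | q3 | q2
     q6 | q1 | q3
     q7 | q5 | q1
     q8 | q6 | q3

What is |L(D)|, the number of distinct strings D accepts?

7

The useful subgraph on states {q0, q1, q2, q5, q7} is acyclic, so L(D) is finite; the longest accepting path visits 5 useful states, giving maximum string length 4.
Counting accepting paths from q7 by length: 1 of length 0, 2 of length 2, 4 of length 4. Total 7.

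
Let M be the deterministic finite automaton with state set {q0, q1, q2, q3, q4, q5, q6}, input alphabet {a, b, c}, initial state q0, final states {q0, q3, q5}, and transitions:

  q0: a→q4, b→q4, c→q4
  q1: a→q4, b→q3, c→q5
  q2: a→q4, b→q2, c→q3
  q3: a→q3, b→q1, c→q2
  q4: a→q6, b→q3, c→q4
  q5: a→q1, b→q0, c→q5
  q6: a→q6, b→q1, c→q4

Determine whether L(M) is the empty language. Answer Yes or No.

No

The empty string ε is accepted: the run q0 ends in the accepting state q0.
Since at least one string is accepted, L(M) is not empty.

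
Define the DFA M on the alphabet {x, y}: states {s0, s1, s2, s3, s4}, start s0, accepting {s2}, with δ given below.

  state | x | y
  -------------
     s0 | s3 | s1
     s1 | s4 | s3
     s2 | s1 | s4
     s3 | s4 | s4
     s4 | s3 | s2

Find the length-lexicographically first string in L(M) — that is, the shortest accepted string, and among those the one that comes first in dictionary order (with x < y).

xxy

A breadth-first search from s0 reaches an accepting state first via the path s0 → s3 → s4 → s2 on input xxy.
No string of length < 3 is accepted (BFS exhausts all shorter strings without reaching an accepting state), and xxy is the lexicographically least accepting string of length 3.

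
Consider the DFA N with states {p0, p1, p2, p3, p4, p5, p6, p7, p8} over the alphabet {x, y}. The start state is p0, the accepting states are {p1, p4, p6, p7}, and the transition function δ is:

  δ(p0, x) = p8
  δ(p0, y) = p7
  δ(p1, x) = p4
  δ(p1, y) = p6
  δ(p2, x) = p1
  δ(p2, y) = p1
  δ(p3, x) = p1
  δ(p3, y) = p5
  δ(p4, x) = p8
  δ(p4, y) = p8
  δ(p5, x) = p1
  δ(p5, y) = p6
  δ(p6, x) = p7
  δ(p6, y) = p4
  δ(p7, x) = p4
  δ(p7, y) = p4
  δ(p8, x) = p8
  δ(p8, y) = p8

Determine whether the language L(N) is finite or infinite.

finite

The useful states (reachable from p0 and able to reach an accepting state) are {p0, p4, p7}.
Restricted to these states the transition graph has no cycle, so every accepting path has bounded length and L is finite.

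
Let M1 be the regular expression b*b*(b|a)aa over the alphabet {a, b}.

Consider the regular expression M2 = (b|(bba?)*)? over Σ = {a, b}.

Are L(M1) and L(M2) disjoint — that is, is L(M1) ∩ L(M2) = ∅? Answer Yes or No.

Converting the expression M1 to a DFA (subset construction, then merging equivalent states) gives the minimal DFA with states {r0, r1, r2, r3, r4, r5, r6, r7}, start state r0, accepting states {r6, r7} and transitions r0: a→r1, b→r2; r1: a→r3, b→r4; r2: a→r5, b→r2; r3: a→r6, b→r4; r4: a→r4, b→r4; r5: a→r7, b→r4; r6: a→r4, b→r4; r7: a→r6, b→r4.
Converting the expression M2 to a DFA (subset construction, then merging equivalent states) gives the minimal DFA with states {t0, t1, t2, t3, t4, t5}, start state t0, accepting states {t0, t2, t3, t4} and transitions t0: a→t1, b→t2; t1: a→t1, b→t1; t2: a→t1, b→t3; t3: a→t4, b→t5; t4: a→t1, b→t5; t5: a→t1, b→t3.
Exploring the product automaton M1 × M2 from the start pair (r0, t0), following both machines on each input symbol, reaches 14 state pairs: (r0, t0), (r1, t1), (r2, t2), (r3, t1), (r4, t1), (r5, t1), (r2, t3), (r6, t1), (r7, t1), (r5, t4), (r2, t5), (r4, t5), (r4, t3), (r4, t4).
M1 accepts in {r6, r7} and M2 accepts in {t0, t2, t3, t4}; no reachable pair has both components accepting, so no string drives both machines to acceptance simultaneously and L(M1) ∩ L(M2) = ∅.
So no string is accepted by both, and the intersection is empty.

Yes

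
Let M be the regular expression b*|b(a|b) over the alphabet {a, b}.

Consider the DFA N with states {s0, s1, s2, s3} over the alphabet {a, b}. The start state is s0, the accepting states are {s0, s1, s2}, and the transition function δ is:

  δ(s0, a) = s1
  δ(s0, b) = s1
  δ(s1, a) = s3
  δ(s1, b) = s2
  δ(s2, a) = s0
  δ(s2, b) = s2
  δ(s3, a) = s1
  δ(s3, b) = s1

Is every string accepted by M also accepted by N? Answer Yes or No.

No

The string ba is in L(M) but not in L(N).
So L(M) ⊄ L(N).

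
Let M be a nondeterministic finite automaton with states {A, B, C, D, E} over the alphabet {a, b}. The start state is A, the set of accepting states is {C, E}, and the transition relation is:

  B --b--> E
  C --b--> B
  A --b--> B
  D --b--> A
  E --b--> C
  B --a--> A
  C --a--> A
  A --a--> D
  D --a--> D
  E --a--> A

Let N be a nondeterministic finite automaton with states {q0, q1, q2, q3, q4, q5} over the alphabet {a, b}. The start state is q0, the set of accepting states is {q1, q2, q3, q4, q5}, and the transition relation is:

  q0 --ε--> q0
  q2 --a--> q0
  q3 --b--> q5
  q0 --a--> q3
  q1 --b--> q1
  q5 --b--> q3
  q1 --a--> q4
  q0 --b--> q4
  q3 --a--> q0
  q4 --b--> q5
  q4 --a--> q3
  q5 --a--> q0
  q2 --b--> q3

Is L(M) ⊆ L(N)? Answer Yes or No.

Exploring the product automaton M × N from the start pair (A, q0), following both machines on each input symbol, reaches 13 state pairs: (A, q0), (D, q3), (B, q4), (D, q0), (A, q5), (A, q3), (E, q5), (A, q4), (B, q3), (B, q5), (C, q3), (E, q3), (C, q5).
M accepts in {C, E} and N accepts in {q1, q2, q3, q4, q5}. The reachable pairs whose M-component is accepting are (E, q5), (C, q3), (E, q3), (C, q5); in each of them the N-component is accepting too, so the product for L(M) \ L(N) (M-component accepting, N-component rejecting) has no reachable accepting pair and the difference is empty.
Hence every string in L(M) is also in L(N).

Yes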